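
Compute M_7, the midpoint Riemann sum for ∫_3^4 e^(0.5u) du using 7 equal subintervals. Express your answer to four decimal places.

5.8135

Δu = (4 − 3)/7 = 1/7.
Midpoints: 43/14, 45/14, 47/14, 3.5, 51/14, 53/14, 55/14.
f(43/14) ≈ 4.6446, f(45/14) ≈ 4.9885, f(47/14) ≈ 5.3579, f(3.5) ≈ 5.7546, f(51/14) ≈ 6.1807, f(53/14) ≈ 6.6383, f(55/14) ≈ 7.1298.
Sum = Δu · [f(43/14) + f(45/14) + f(47/14) + ...].
Sum ≈ 5.8135.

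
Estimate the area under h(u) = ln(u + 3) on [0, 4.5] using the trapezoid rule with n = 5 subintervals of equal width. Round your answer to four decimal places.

7.3025

Δu = (4.5 − 0)/5 = 0.9.
h(0) ≈ 1.0986, h(0.9) ≈ 1.3610, h(1.8) ≈ 1.5686, h(2.7) ≈ 1.7405, h(3.6) ≈ 1.8871, h(4.5) ≈ 2.0149.
T_5 = (Δu/2)·[h(u_0) + 2h(u_1) + ... + 2h(u_{4}) + h(u_5)].
Sum ≈ 7.3025.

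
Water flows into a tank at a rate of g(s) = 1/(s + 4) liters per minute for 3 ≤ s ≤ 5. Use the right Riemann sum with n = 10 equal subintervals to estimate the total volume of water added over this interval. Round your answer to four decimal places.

Δs = (5 − 3)/10 = 0.2.
Right endpoints: 3.2, 3.4, 3.6, 3.8, 4, 4.2, 4.4, 4.6, 4.8, 5.
g(3.2) = 5/36, g(3.4) = 5/37, g(3.6) = 5/38, g(3.8) = 5/39, g(4) = 0.125, g(4.2) = 5/41, g(4.4) = 5/42, g(4.6) = 5/43, g(4.8) = 5/44, g(5) = 1/9.
Sum = Δs · [g(3.2) + g(3.4) + g(3.6) + ...].
Sum ≈ 0.2482.

0.2482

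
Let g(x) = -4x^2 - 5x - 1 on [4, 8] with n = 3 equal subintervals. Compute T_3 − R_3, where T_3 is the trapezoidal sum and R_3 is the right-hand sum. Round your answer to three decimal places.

141.333

T_3 ≈ -726.07407.
R_3 ≈ -867.40741.
T_3 − R_3 ≈ 141.333.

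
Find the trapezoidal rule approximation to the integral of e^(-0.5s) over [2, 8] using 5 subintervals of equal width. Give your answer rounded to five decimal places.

Δs = (8 − 2)/5 = 1.2.
f(2) ≈ 0.36788, f(3.2) ≈ 0.20190, f(4.4) ≈ 0.11080, f(5.6) ≈ 0.06081, f(6.8) ≈ 0.03337, f(8) ≈ 0.01832.
T_5 = (Δs/2)·[f(s_0) + 2f(s_1) + ... + 2f(s_{4}) + f(s_5)].
Sum ≈ 0.71998.

0.71998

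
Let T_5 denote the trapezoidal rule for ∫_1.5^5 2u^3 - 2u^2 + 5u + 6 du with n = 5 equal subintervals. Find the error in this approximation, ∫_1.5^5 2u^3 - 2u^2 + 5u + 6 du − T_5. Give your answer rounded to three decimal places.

Exact integral: ∫_1.5^5 f(u) du ≈ 306.76042.
T_5 = 311.7625.
Error ≈ 306.76042 − 311.7625 ≈ -5.002.

-5.002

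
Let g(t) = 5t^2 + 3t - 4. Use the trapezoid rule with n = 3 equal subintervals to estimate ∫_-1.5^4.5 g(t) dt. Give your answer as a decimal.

180.5

Δt = (4.5 − (-1.5))/3 = 2.
g(-1.5) = 2.75, g(0.5) = -1.25, g(2.5) = 34.75, g(4.5) = 110.75.
T_3 = (Δt/2)·[g(t_0) + 2g(t_1) + 2g(t_2) + g(t_3)].
Sum = 180.5.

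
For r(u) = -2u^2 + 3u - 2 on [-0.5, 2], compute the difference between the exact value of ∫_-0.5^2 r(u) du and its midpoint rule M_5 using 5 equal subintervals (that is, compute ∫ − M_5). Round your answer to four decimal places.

Exact integral: ∫_-0.5^2 r(u) du ≈ -4.791667.
M_5 = -4.6875.
Error ≈ -4.791667 − (-4.6875) ≈ -0.1042.

-0.1042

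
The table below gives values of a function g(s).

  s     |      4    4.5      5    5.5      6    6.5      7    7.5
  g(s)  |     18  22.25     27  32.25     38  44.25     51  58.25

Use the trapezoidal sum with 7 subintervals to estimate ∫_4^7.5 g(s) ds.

Δs = 0.5.
T_7 = (0.5/2)·[18 + 2·22.25 + 2·27 + 2·32.25 + 2·38 + 2·44.25 + 2·51 + 58.25] = 126.4375.

126.4375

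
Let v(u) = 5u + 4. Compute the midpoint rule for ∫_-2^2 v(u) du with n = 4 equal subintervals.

16

Δu = (2 − (-2))/4 = 1.
Midpoints: -1.5, -0.5, 0.5, 1.5.
v(-1.5) = -3.5, v(-0.5) = 1.5, v(0.5) = 6.5, v(1.5) = 11.5.
Sum = Δu · [v(-1.5) + v(-0.5) + v(0.5) + v(1.5)].
Sum = 16.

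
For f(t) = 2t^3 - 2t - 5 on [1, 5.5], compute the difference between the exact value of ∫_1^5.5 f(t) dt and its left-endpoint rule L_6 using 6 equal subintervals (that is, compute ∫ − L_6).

Exact integral: ∫_1^5.5 f(t) dt = 405.28125.
L_6 = 292.8515625.
Error = 405.28125 − 292.8515625 = 112.4296875.

112.4296875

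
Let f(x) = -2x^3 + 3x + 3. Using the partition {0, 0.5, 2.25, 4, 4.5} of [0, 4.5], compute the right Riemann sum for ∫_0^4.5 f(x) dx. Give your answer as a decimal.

Subinterval widths: 0.5, 1.75, 1.75, 0.5.
Right endpoints: 0.5, 2.25, 4, 4.5.
f(0.5) = 4.25, f(2.25) = -13.03125, f(4) = -113, f(4.5) = -165.75.
Sum = Σ Δx_i · f(x_i).
Sum = -301.3046875.

-301.3046875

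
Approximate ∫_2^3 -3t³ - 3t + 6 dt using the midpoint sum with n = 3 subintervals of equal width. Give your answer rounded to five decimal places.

Δt = (3 − 2)/3 = 1/3.
Midpoints: 13/6, 2.5, 17/6.
f(13/6) = -2233/72, f(2.5) = -48.375, f(17/6) = -5093/72.
Sum = Δt · [f(13/6) + f(2.5) + f(17/6)].
Sum ≈ -50.04167.

-50.04167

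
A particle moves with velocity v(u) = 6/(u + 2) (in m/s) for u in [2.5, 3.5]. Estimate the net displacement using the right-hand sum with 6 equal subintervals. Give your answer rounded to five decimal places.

Δu = (3.5 − 2.5)/6 = 1/6.
Right endpoints: 8/3, 17/6, 3, 19/6, 10/3, 3.5.
v(8/3) = 9/7, v(17/6) = 36/29, v(3) = 1.2, v(19/6) = 36/31, v(10/3) = 1.125, v(3.5) = 12/11.
Sum = Δu · [v(8/3) + v(17/6) + v(3) + ...].
Sum ≈ 1.18405.

1.18405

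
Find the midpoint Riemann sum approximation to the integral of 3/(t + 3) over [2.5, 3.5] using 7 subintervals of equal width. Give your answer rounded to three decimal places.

Δt = (3.5 − 2.5)/7 = 1/7.
Midpoints: 18/7, 19/7, 20/7, 3, 22/7, 23/7, 24/7.
f(18/7) = 7/13, f(19/7) = 0.525, f(20/7) = 21/41, f(3) = 0.5, f(22/7) = 21/43, f(23/7) = 21/44, f(24/7) = 7/15.
Sum = Δt · [f(18/7) + f(19/7) + f(20/7) + ...].
Sum ≈ 0.501.

0.501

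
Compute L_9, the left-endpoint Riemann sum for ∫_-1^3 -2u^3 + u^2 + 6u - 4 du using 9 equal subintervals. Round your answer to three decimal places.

Δu = (3 − (-1))/9 = 4/9.
Left endpoints: -1, -5/9, -1/9, 1/3, 7/9, 11/9, 5/3, 19/9, 23/9.
f(-1) = -7, f(-5/9) = -4871/729, f(-1/9) = -3391/729, f(1/3) = -53/27, f(7/9) = 241/729, f(11/9) = 857/729, f(5/3) = -13/27, f(19/9) = -4151/729, f(23/9) = -11311/729.
Sum = Δu · [f(-1) + f(-5/9) + f(-1/9) + ...].
Sum ≈ -17.992.

-17.992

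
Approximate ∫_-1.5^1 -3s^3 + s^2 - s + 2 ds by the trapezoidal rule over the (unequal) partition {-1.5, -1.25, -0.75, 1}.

10.26171875

Subinterval widths: 0.25, 0.5, 1.75.
f(-1.5) = 15.875, f(-1.25) = 10.671875, f(-0.75) = 4.578125, f(1) = -1.
On each subinterval the trapezoid contributes (Δs_i/2)·[f(s_{i-1}) + f(s_i)].
Sum = 10.26171875.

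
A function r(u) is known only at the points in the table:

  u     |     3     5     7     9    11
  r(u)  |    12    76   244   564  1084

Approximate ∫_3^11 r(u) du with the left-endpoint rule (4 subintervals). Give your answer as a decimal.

1792

Δu = 2.
Sum = 2·[12 + 76 + 244 + 564] = 1792.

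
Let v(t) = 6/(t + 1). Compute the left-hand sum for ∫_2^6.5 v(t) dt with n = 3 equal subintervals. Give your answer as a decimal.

6.5

Δt = (6.5 − 2)/3 = 1.5.
Left endpoints: 2, 3.5, 5.
v(2) = 2, v(3.5) = 4/3, v(5) = 1.
Sum = Δt · [v(2) + v(3.5) + v(5)].
Sum = 6.5.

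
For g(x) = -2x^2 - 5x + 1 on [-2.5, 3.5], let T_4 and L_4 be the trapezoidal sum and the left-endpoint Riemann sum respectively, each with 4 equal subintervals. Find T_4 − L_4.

-31.5

T_4 = -52.5.
L_4 = -21.
T_4 − L_4 = -31.5.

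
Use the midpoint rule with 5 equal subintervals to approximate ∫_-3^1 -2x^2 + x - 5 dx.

-42.24

Δx = (1 − (-3))/5 = 0.8.
Midpoints: -2.6, -1.8, -1, -0.2, 0.6.
f(-2.6) = -21.12, f(-1.8) = -13.28, f(-1) = -8, f(-0.2) = -5.28, f(0.6) = -5.12.
Sum = Δx · [f(-2.6) + f(-1.8) + f(-1) + f(-0.2) + f(0.6)].
Sum = -42.24.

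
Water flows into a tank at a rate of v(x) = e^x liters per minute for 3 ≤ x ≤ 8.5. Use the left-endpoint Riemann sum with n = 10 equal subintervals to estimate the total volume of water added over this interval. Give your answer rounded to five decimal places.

3671.41457

Δx = (8.5 − 3)/10 = 0.55.
Left endpoints: 3, 3.55, 4.1, 4.65, 5.2, 5.75, 6.3, 6.85, 7.4, 7.95.
v(3) ≈ 20.08554, v(3.55) ≈ 34.81332, v(4.1) ≈ 60.34029, v(4.65) ≈ 104.58499, v(5.2) ≈ 181.27224, v(5.75) ≈ 314.19066, v(6.3) ≈ 544.57191, v(6.85) ≈ 943.88091, v(7.4) ≈ 1635.98443, v(7.95) ≈ 2835.57495.
Sum = Δx · [v(3) + v(3.55) + v(4.1) + ...].
Sum ≈ 3671.41457.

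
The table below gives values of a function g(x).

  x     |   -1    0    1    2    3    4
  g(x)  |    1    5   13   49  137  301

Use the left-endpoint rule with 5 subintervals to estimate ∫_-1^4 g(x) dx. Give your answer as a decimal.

205

Δx = 1.
Sum = 1·[1 + 5 + 13 + 49 + 137] = 205.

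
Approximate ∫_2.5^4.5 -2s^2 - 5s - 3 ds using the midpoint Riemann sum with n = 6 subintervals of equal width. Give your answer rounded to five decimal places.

-91.29630

Δs = (4.5 − 2.5)/6 = 1/3.
Midpoints: 8/3, 3, 10/3, 11/3, 4, 13/3.
f(8/3) = -275/9, f(3) = -36, f(10/3) = -377/9, f(11/3) = -434/9, f(4) = -55, f(13/3) = -560/9.
Sum = Δs · [f(8/3) + f(3) + f(10/3) + ...].
Sum ≈ -91.29630.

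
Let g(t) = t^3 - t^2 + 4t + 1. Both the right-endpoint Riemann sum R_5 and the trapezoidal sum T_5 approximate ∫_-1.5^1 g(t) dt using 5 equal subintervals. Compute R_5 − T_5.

R_5 = 1.25.
T_5 = -2.65625.
R_5 − T_5 = 3.90625.

3.90625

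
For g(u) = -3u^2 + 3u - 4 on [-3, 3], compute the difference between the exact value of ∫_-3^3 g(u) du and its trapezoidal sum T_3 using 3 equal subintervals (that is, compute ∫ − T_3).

Exact integral: ∫_-3^3 g(u) du = -78.
T_3 = -90.
Error = -78 − (-90) = 12.

12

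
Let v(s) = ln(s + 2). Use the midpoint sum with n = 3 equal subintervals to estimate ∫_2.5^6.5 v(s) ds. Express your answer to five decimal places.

Δs = (6.5 − 2.5)/3 = 4/3.
Midpoints: 19/6, 4.5, 35/6.
v(19/6) ≈ 1.64223, v(4.5) ≈ 1.87180, v(35/6) ≈ 2.05839.
Sum = Δs · [v(19/6) + v(4.5) + v(35/6)].
Sum ≈ 7.42989.

7.42989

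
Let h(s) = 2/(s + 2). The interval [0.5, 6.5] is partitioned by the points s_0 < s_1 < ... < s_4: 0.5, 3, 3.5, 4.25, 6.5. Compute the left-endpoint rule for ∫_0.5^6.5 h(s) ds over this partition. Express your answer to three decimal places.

Subinterval widths: 2.5, 0.5, 0.75, 2.25.
Left endpoints: 0.5, 3, 3.5, 4.25.
h(0.5) = 0.8, h(3) = 0.4, h(3.5) = 4/11, h(4.25) = 0.32.
Sum = Σ Δs_i · h(s_i).
Sum ≈ 3.193.

3.193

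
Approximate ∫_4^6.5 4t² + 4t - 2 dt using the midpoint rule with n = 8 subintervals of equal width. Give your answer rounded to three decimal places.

Δt = (6.5 − 4)/8 = 0.3125.
Midpoints: 4.15625, 4.46875, 4.78125, 5.09375, 5.40625, 5.71875, 6.03125, 6.34375.
f(4.15625) = 83.72265625, f(4.46875) = 95.75390625, f(4.78125) = 108.56640625, f(5.09375) = 122.16015625, f(5.40625) = 136.53515625, f(5.71875) = 151.69140625, f(6.03125) = 167.62890625, f(6.34375) = 184.34765625.
Sum = Δt · [f(4.15625) + f(4.46875) + f(4.78125) + ...].
Sum ≈ 328.252.

328.252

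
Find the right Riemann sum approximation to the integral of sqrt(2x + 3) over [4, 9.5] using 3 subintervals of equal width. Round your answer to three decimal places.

Δx = (9.5 − 4)/3 = 11/6.
Right endpoints: 35/6, 23/3, 9.5.
f(35/6) ≈ 3.830, f(23/3) ≈ 4.282, f(9.5) ≈ 4.690.
Sum = Δx · [f(35/6) + f(23/3) + f(9.5)].
Sum ≈ 23.470.

23.470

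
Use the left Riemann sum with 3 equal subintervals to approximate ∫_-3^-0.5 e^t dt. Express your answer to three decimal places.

0.357

Δt = (-0.5 − (-3))/3 = 5/6.
Left endpoints: -3, -13/6, -4/3.
f(-3) ≈ 0.050, f(-13/6) ≈ 0.115, f(-4/3) ≈ 0.264.
Sum = Δt · [f(-3) + f(-13/6) + f(-4/3)].
Sum ≈ 0.357.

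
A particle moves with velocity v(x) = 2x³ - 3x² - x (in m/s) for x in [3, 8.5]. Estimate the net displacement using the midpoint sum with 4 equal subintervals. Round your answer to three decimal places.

1923.485

Δx = (8.5 − 3)/4 = 1.375.
Midpoints: 3.6875, 5.0625, 6.4375, 7.8125.
v(3.6875) = 114283/2048, v(5.0625) = 363609/2048, v(6.4375) = 824927/2048, v(7.8125) = 1562125/2048.
Sum = Δx · [v(3.6875) + v(5.0625) + v(6.4375) + v(7.8125)].
Sum ≈ 1923.485.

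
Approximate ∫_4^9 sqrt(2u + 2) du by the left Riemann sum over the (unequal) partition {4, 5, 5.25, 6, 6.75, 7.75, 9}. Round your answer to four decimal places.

18.6523

Subinterval widths: 1, 0.25, 0.75, 0.75, 1, 1.25.
Left endpoints: 4, 5, 5.25, 6, 6.75, 7.75.
f(4) ≈ 3.1623, f(5) ≈ 3.4641, f(5.25) ≈ 3.5355, f(6) ≈ 3.7417, f(6.75) ≈ 3.9370, f(7.75) ≈ 4.1833.
Sum = Σ Δu_i · f(u_i).
Sum ≈ 18.6523.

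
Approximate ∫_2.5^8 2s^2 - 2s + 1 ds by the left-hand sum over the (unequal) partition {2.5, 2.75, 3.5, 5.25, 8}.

Subinterval widths: 0.25, 0.75, 1.75, 2.75.
Left endpoints: 2.5, 2.75, 3.5, 5.25.
f(2.5) = 8.5, f(2.75) = 10.625, f(3.5) = 18.5, f(5.25) = 45.625.
Sum = Σ Δs_i · f(s_i).
Sum = 167.9375.

167.9375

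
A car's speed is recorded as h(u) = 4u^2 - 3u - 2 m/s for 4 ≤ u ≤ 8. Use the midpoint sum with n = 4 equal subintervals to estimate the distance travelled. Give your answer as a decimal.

516

Δu = (8 − 4)/4 = 1.
Midpoints: 4.5, 5.5, 6.5, 7.5.
h(4.5) = 65.5, h(5.5) = 102.5, h(6.5) = 147.5, h(7.5) = 200.5.
Sum = Δu · [h(4.5) + h(5.5) + h(6.5) + h(7.5)].
Sum = 516.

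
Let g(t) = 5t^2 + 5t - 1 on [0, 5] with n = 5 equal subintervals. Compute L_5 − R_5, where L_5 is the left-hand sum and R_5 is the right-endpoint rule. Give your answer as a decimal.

L_5 = 195.
R_5 = 345.
L_5 − R_5 = -150.

-150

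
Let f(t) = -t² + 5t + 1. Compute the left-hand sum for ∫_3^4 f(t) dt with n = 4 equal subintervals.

Δt = (4 − 3)/4 = 0.25.
Left endpoints: 3, 3.25, 3.5, 3.75.
f(3) = 7, f(3.25) = 6.6875, f(3.5) = 6.25, f(3.75) = 5.6875.
Sum = Δt · [f(3) + f(3.25) + f(3.5) + f(3.75)].
Sum = 6.40625.

6.40625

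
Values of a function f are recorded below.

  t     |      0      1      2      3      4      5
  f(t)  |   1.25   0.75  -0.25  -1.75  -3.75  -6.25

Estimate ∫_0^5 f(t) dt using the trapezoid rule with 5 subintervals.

Δt = 1.
T_5 = (1/2)·[1.25 + 2·0.75 + 2·(-0.25) + 2·(-1.75) + 2·(-3.75) + (-6.25)] = -7.5.

-7.5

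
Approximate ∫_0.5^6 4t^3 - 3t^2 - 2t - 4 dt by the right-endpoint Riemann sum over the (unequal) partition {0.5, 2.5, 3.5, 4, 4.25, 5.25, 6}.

Subinterval widths: 2, 1, 0.5, 0.25, 1, 0.75.
Right endpoints: 2.5, 3.5, 4, 4.25, 5.25, 6.
f(2.5) = 34.75, f(3.5) = 123.75, f(4) = 196, f(4.25) = 240.375, f(5.25) = 481.625, f(6) = 740.
Sum = Σ Δt_i · f(t_i).
Sum = 1387.96875.

1387.96875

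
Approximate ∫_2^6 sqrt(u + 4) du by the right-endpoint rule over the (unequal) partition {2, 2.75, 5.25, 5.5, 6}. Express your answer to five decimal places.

Subinterval widths: 0.75, 2.5, 0.25, 0.5.
Right endpoints: 2.75, 5.25, 5.5, 6.
f(2.75) ≈ 2.59808, f(5.25) ≈ 3.04138, f(5.5) ≈ 3.08221, f(6) ≈ 3.16228.
Sum = Σ Δu_i · f(u_i).
Sum ≈ 11.90370.

11.90370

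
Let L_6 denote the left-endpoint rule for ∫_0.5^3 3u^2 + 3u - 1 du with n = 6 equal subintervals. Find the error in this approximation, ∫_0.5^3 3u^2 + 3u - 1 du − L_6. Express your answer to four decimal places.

6.8142

Exact integral: ∫_0.5^3 f(u) du = 37.5.
L_6 ≈ 30.685764.
Error ≈ 37.5 − 30.685764 ≈ 6.8142.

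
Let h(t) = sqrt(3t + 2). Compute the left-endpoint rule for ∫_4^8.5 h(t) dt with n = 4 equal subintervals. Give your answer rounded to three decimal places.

Δt = (8.5 − 4)/4 = 1.125.
Left endpoints: 4, 5.125, 6.25, 7.375.
h(4) ≈ 3.742, h(5.125) ≈ 4.168, h(6.25) ≈ 4.555, h(7.375) ≈ 4.912.
Sum = Δt · [h(4) + h(5.125) + h(6.25) + h(7.375)].
Sum ≈ 19.549.

19.549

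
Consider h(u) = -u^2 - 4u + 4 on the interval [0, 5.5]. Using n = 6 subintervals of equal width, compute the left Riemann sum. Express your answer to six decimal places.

Δu = (5.5 − 0)/6 = 11/12.
Left endpoints: 0, 11/12, 11/6, 2.75, 11/3, 55/12.
h(0) = 4, h(11/12) = -73/144, h(11/6) = -241/36, h(2.75) = -14.5625, h(11/3) = -217/9, h(55/12) = -5089/144.
Sum = Δu · [h(0) + h(11/12) + h(11/6) + ...].
Sum ≈ -70.780671.

-70.780671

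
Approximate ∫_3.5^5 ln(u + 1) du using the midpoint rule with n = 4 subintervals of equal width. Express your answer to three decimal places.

Δu = (5 − 3.5)/4 = 0.375.
Midpoints: 3.6875, 4.0625, 4.4375, 4.8125.
f(3.6875) ≈ 1.545, f(4.0625) ≈ 1.622, f(4.4375) ≈ 1.693, f(4.8125) ≈ 1.760.
Sum = Δu · [f(3.6875) + f(4.0625) + f(4.4375) + f(4.8125)].
Sum ≈ 2.483.

2.483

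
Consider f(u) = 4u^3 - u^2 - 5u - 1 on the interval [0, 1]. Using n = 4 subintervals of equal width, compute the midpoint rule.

-2.859375

Δu = (1 − 0)/4 = 0.25.
Midpoints: 0.125, 0.375, 0.625, 0.875.
f(0.125) = -1.6328125, f(0.375) = -2.8046875, f(0.625) = -3.5390625, f(0.875) = -3.4609375.
Sum = Δu · [f(0.125) + f(0.375) + f(0.625) + f(0.875)].
Sum = -2.859375.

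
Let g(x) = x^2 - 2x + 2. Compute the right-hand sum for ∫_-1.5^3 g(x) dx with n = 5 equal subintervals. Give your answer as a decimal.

Δx = (3 − (-1.5))/5 = 0.9.
Right endpoints: -0.6, 0.3, 1.2, 2.1, 3.
g(-0.6) = 3.56, g(0.3) = 1.49, g(1.2) = 1.04, g(2.1) = 2.21, g(3) = 5.
Sum = Δx · [g(-0.6) + g(0.3) + g(1.2) + g(2.1) + g(3)].
Sum = 11.97.

11.97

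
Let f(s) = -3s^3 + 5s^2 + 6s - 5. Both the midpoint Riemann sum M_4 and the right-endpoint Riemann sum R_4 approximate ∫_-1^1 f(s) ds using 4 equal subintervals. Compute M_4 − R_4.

M_4 = -6.875.
R_4 = -4.75.
M_4 − R_4 = -2.125.

-2.125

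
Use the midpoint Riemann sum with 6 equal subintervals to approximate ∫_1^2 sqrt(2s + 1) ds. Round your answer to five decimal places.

Δs = (2 − 1)/6 = 1/6.
Midpoints: 13/12, 1.25, 17/12, 19/12, 1.75, 23/12.
f(13/12) ≈ 1.77951, f(1.25) ≈ 1.87083, f(17/12) ≈ 1.95789, f(19/12) ≈ 2.04124, f(1.75) ≈ 2.12132, f(23/12) ≈ 2.19848.
Sum = Δs · [f(13/12) + f(1.25) + f(17/12) + ...].
Sum ≈ 1.99488.

1.99488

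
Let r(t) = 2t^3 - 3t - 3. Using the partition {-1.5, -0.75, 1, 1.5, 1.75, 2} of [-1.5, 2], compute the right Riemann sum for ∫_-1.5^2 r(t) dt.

-6.203125

Subinterval widths: 0.75, 1.75, 0.5, 0.25, 0.25.
Right endpoints: -0.75, 1, 1.5, 1.75, 2.
r(-0.75) = -1.59375, r(1) = -4, r(1.5) = -0.75, r(1.75) = 2.46875, r(2) = 7.
Sum = Σ Δt_i · r(t_i).
Sum = -6.203125.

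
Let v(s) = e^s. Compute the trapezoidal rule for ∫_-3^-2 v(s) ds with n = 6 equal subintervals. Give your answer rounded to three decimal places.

0.086

Δs = (-2 − (-3))/6 = 1/6.
v(-3) ≈ 0.050, v(-17/6) ≈ 0.059, v(-8/3) ≈ 0.069, v(-2.5) ≈ 0.082, v(-7/3) ≈ 0.097, v(-13/6) ≈ 0.115, v(-2) ≈ 0.135.
T_6 = (Δs/2)·[v(s_0) + 2v(s_1) + ... + 2v(s_{5}) + v(s_6)].
Sum ≈ 0.086.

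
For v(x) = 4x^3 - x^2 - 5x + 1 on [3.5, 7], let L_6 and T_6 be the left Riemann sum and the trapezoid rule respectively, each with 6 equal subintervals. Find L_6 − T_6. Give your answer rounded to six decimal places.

L_6 ≈ 1740.50462963.
T_6 ≈ 2074.82754630.
L_6 − T_6 ≈ -334.322917.

-334.322917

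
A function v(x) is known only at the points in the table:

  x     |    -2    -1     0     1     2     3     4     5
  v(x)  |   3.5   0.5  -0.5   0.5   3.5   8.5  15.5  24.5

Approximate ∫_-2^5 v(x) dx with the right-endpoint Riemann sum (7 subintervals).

Δx = 1.
Sum = 1·[0.5 + (-0.5) + 0.5 + 3.5 + 8.5 + 15.5 + 24.5] = 52.5.

52.5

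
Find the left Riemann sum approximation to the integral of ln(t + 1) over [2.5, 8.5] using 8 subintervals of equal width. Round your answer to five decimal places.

Δt = (8.5 − 2.5)/8 = 0.75.
Left endpoints: 2.5, 3.25, 4, 4.75, 5.5, 6.25, 7, 7.75.
f(2.5) ≈ 1.25276, f(3.25) ≈ 1.44692, f(4) ≈ 1.60944, f(4.75) ≈ 1.74920, f(5.5) ≈ 1.87180, f(6.25) ≈ 1.98100, f(7) ≈ 2.07944, f(7.75) ≈ 2.16905.
Sum = Δt · [f(2.5) + f(3.25) + f(4) + ...].
Sum ≈ 10.61971.

10.61971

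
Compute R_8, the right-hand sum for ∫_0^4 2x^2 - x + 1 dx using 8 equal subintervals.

46

Δx = (4 − 0)/8 = 0.5.
Right endpoints: 0.5, 1, 1.5, 2, 2.5, 3, 3.5, 4.
f(0.5) = 1, f(1) = 2, f(1.5) = 4, f(2) = 7, f(2.5) = 11, f(3) = 16, f(3.5) = 22, f(4) = 29.
Sum = Δx · [f(0.5) + f(1) + f(1.5) + ...].
Sum = 46.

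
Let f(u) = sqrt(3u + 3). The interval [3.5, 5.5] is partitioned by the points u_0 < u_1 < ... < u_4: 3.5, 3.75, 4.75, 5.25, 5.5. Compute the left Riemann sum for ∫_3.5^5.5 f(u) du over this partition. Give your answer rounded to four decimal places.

7.8527

Subinterval widths: 0.25, 1, 0.5, 0.25.
Left endpoints: 3.5, 3.75, 4.75, 5.25.
f(3.5) ≈ 3.6742, f(3.75) ≈ 3.7749, f(4.75) ≈ 4.1533, f(5.25) ≈ 4.3301.
Sum = Σ Δu_i · f(u_i).
Sum ≈ 7.8527.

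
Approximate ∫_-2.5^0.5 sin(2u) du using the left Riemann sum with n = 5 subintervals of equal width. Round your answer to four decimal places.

Δu = (0.5 − (-2.5))/5 = 0.6.
Left endpoints: -2.5, -1.9, -1.3, -0.7, -0.1.
f(-2.5) ≈ 0.9589, f(-1.9) ≈ 0.6119, f(-1.3) ≈ -0.5155, f(-0.7) ≈ -0.9854, f(-0.1) ≈ -0.1987.
Sum = Δu · [f(-2.5) + f(-1.9) + f(-1.3) + f(-0.7) + f(-0.1)].
Sum ≈ -0.0773.

-0.0773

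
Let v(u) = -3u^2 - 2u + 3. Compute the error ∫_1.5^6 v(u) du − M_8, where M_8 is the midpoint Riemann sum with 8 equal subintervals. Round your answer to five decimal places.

-0.35596

Exact integral: ∫_1.5^6 v(u) du = -232.875.
M_8 ≈ -232.5190430.
Error ≈ -232.875 − (-232.5190430) ≈ -0.35596.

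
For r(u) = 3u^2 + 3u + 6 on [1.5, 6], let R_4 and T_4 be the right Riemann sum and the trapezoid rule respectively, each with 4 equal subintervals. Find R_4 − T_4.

R_4 = 357.64453125.
T_4 = 293.09765625.
R_4 − T_4 = 64.546875.

64.546875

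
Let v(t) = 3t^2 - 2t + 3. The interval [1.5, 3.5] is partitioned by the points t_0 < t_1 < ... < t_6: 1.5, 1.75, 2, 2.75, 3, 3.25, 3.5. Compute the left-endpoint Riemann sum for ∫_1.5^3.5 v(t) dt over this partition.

Subinterval widths: 0.25, 0.25, 0.75, 0.25, 0.25, 0.25.
Left endpoints: 1.5, 1.75, 2, 2.75, 3, 3.25.
v(1.5) = 6.75, v(1.75) = 8.6875, v(2) = 11, v(2.75) = 20.1875, v(3) = 24, v(3.25) = 28.1875.
Sum = Σ Δt_i · v(t_i).
Sum = 30.203125.

30.203125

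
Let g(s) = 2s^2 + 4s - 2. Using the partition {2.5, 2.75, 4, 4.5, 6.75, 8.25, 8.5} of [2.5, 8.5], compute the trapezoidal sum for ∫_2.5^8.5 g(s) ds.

524.625

Subinterval widths: 0.25, 1.25, 0.5, 2.25, 1.5, 0.25.
g(2.5) = 20.5, g(2.75) = 24.125, g(4) = 46, g(4.5) = 56.5, g(6.75) = 116.125, g(8.25) = 167.125, g(8.5) = 176.5.
On each subinterval the trapezoid contributes (Δs_i/2)·[g(s_{i-1}) + g(s_i)].
Sum = 524.625.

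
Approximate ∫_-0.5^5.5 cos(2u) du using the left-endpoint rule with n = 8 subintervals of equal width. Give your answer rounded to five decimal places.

Δu = (5.5 − (-0.5))/8 = 0.75.
Left endpoints: -0.5, 0.25, 1, 1.75, 2.5, 3.25, 4, 4.75.
f(-0.5) ≈ 0.54030, f(0.25) ≈ 0.87758, f(1) ≈ -0.41615, f(1.75) ≈ -0.93646, f(2.5) ≈ 0.28366, f(3.25) ≈ 0.97659, f(4) ≈ -0.14550, f(4.75) ≈ -0.99717.
Sum = Δu · [f(-0.5) + f(0.25) + f(1) + ...].
Sum ≈ 0.13714.

0.13714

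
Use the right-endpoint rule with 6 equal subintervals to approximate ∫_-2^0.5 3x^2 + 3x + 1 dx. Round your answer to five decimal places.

4.43576

Δx = (0.5 − (-2))/6 = 5/12.
Right endpoints: -19/12, -7/6, -0.75, -1/3, 1/12, 0.5.
f(-19/12) = 181/48, f(-7/6) = 19/12, f(-0.75) = 0.4375, f(-1/3) = 1/3, f(1/12) = 61/48, f(0.5) = 3.25.
Sum = Δx · [f(-19/12) + f(-7/6) + f(-0.75) + ...].
Sum ≈ 4.43576.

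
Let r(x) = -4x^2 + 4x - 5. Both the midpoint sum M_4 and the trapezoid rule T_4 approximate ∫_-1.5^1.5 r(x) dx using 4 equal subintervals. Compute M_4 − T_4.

M_4 = -23.4375.
T_4 = -25.125.
M_4 − T_4 = 1.6875.

1.6875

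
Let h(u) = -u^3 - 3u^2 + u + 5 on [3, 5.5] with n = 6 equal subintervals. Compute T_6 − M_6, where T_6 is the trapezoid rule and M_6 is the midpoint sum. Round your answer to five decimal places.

-1.70898

T_6 ≈ -325.9049479.
M_6 ≈ -324.1959635.
T_6 − M_6 ≈ -1.70898.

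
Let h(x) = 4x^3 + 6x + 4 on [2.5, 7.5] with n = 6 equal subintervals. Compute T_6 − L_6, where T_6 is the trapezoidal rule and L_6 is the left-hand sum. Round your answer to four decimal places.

689.5833

T_6 ≈ 3329.722222.
L_6 ≈ 2640.138889.
T_6 − L_6 ≈ 689.5833.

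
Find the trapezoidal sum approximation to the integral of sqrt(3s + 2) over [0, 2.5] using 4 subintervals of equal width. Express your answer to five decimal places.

5.85998

Δs = (2.5 − 0)/4 = 0.625.
f(0) ≈ 1.41421, f(0.625) ≈ 1.96850, f(1.25) ≈ 2.39792, f(1.875) ≈ 2.76134, f(2.5) ≈ 3.08221.
T_4 = (Δs/2)·[f(s_0) + 2f(s_1) + 2f(s_2) + 2f(s_3) + f(s_4)].
Sum ≈ 5.85998.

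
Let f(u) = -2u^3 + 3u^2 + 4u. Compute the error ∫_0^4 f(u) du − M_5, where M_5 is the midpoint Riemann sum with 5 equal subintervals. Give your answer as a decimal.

Exact integral: ∫_0^4 f(u) du = -32.
M_5 = -30.08.
Error = -32 − (-30.08) = -1.92.

-1.92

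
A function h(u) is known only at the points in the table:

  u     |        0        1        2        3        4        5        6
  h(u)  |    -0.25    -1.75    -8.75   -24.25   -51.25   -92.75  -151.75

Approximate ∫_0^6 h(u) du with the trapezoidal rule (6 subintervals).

Δu = 1.
T_6 = (1/2)·[(-0.25) + 2·(-1.75) + 2·(-8.75) + 2·(-24.25) + 2·(-51.25) + 2·(-92.75) + (-151.75)] = -254.75.

-254.75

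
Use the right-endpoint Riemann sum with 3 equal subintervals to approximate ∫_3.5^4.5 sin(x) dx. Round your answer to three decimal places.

Δx = (4.5 − 3.5)/3 = 1/3.
Right endpoints: 23/6, 25/6, 4.5.
f(23/6) ≈ -0.638, f(25/6) ≈ -0.855, f(4.5) ≈ -0.978.
Sum = Δx · [f(23/6) + f(25/6) + f(4.5)].
Sum ≈ -0.823.

-0.823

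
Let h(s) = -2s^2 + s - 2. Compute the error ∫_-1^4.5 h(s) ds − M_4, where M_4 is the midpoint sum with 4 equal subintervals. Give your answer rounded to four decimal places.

-1.7331

Exact integral: ∫_-1^4.5 h(s) ds ≈ -62.791667.
M_4 = -61.05859375.
Error ≈ -62.791667 − (-61.05859375) ≈ -1.7331.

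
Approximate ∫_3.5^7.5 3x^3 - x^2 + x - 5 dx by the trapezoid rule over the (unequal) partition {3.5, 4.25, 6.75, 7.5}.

2269.2890625

Subinterval widths: 0.75, 2.5, 0.75.
f(3.5) = 114.875, f(4.25) = 211.484375, f(6.75) = 878.828125, f(7.5) = 1211.875.
On each subinterval the trapezoid contributes (Δx_i/2)·[f(x_{i-1}) + f(x_i)].
Sum = 2269.2890625.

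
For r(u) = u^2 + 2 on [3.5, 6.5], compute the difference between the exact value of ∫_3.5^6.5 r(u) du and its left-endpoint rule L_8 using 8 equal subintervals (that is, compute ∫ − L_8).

5.5546875

Exact integral: ∫_3.5^6.5 r(u) du = 83.25.
L_8 = 77.6953125.
Error = 83.25 − 77.6953125 = 5.5546875.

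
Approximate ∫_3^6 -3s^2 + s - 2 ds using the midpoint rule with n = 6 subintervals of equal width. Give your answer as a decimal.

Δs = (6 − 3)/6 = 0.5.
Midpoints: 3.25, 3.75, 4.25, 4.75, 5.25, 5.75.
f(3.25) = -30.4375, f(3.75) = -40.4375, f(4.25) = -51.9375, f(4.75) = -64.9375, f(5.25) = -79.4375, f(5.75) = -95.4375.
Sum = Δs · [f(3.25) + f(3.75) + f(4.25) + ...].
Sum = -181.3125.

-181.3125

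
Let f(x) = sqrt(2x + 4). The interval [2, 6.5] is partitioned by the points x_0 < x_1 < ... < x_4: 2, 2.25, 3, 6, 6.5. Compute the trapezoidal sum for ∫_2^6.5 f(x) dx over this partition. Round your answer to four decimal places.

Subinterval widths: 0.25, 0.75, 3, 0.5.
f(2) ≈ 2.8284, f(2.25) ≈ 2.9155, f(3) ≈ 3.1623, f(6) ≈ 4.0000, f(6.5) ≈ 4.1231.
On each subinterval the trapezoid contributes (Δx_i/2)·[f(x_{i-1}) + f(x_i)].
Sum ≈ 15.7713.

15.7713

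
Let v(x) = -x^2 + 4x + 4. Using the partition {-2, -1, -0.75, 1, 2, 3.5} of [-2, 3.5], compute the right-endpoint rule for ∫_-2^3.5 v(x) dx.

27.984375

Subinterval widths: 1, 0.25, 1.75, 1, 1.5.
Right endpoints: -1, -0.75, 1, 2, 3.5.
v(-1) = -1, v(-0.75) = 0.4375, v(1) = 7, v(2) = 8, v(3.5) = 5.75.
Sum = Σ Δx_i · v(x_i).
Sum = 27.984375.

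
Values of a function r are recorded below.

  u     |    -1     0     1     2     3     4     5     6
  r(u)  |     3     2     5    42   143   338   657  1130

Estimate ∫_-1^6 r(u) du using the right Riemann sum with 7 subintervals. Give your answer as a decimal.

Δu = 1.
Sum = 1·[2 + 5 + 42 + 143 + 338 + 657 + 1130] = 2317.

2317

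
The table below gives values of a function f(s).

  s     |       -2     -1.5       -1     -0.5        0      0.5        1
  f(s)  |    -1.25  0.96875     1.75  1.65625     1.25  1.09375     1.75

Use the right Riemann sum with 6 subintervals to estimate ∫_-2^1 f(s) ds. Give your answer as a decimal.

4.234375

Δs = 0.5.
Sum = 0.5·[0.96875 + 1.75 + 1.65625 + 1.25 + 1.09375 + 1.75] = 4.234375.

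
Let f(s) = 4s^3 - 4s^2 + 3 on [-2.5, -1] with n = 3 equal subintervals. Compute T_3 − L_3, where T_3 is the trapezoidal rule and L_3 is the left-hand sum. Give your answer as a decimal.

T_3 = -54.625.
L_3 = -74.5.
T_3 − L_3 = 19.875.

19.875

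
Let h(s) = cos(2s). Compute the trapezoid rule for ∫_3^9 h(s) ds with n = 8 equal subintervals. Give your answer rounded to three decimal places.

-0.190

Δs = (9 − 3)/8 = 0.75.
h(3) ≈ 0.960, h(3.75) ≈ 0.347, h(4.5) ≈ -0.911, h(5.25) ≈ -0.476, h(6) ≈ 0.844, h(6.75) ≈ 0.595, h(7.5) ≈ -0.760, h(8.25) ≈ -0.702, h(9) ≈ 0.660.
T_8 = (Δs/2)·[h(s_0) + 2h(s_1) + ... + 2h(s_{7}) + h(s_8)].
Sum ≈ -0.190.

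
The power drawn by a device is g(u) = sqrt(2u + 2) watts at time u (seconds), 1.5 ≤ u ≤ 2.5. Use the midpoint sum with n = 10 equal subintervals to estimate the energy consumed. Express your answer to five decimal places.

2.44667

Δu = (2.5 − 1.5)/10 = 0.1.
Midpoints: 1.55, 1.65, 1.75, 1.85, 1.95, 2.05, 2.15, 2.25, 2.35, 2.45.
g(1.55) ≈ 2.25832, g(1.65) ≈ 2.30217, g(1.75) ≈ 2.34521, g(1.85) ≈ 2.38747, g(1.95) ≈ 2.42899, g(2.05) ≈ 2.46982, g(2.15) ≈ 2.50998, g(2.25) ≈ 2.54951, g(2.35) ≈ 2.58844, g(2.45) ≈ 2.62679.
Sum = Δu · [g(1.55) + g(1.65) + g(1.75) + ...].
Sum ≈ 2.44667.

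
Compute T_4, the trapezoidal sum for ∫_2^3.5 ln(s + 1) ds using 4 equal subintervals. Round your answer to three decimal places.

1.971

Δs = (3.5 − 2)/4 = 0.375.
f(2) ≈ 1.099, f(2.375) ≈ 1.216, f(2.75) ≈ 1.322, f(3.125) ≈ 1.417, f(3.5) ≈ 1.504.
T_4 = (Δs/2)·[f(s_0) + 2f(s_1) + 2f(s_2) + 2f(s_3) + f(s_4)].
Sum ≈ 1.971.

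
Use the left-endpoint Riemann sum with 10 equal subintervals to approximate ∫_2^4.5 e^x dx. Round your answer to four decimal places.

Δx = (4.5 − 2)/10 = 0.25.
Left endpoints: 2, 2.25, 2.5, 2.75, 3, 3.25, 3.5, 3.75, 4, 4.25.
f(2) ≈ 7.3891, f(2.25) ≈ 9.4877, f(2.5) ≈ 12.1825, f(2.75) ≈ 15.6426, f(3) ≈ 20.0855, f(3.25) ≈ 25.7903, f(3.5) ≈ 33.1155, f(3.75) ≈ 42.5211, f(4) ≈ 54.5982, f(4.25) ≈ 70.1054.
Sum = Δx · [f(2) + f(2.25) + f(2.5) + ...].
Sum ≈ 72.7295.

72.7295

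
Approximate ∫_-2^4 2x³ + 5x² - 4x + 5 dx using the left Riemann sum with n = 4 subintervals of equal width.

Δx = (4 − (-2))/4 = 1.5.
Left endpoints: -2, -0.5, 1, 2.5.
f(-2) = 17, f(-0.5) = 8, f(1) = 8, f(2.5) = 57.5.
Sum = Δx · [f(-2) + f(-0.5) + f(1) + f(2.5)].
Sum = 135.75.

135.75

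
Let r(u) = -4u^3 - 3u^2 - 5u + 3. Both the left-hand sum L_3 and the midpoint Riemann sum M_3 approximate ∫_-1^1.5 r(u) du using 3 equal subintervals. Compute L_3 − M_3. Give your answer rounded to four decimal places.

11.4583

L_3 ≈ 8.263889.
M_3 ≈ -3.194444.
L_3 − M_3 ≈ 11.4583.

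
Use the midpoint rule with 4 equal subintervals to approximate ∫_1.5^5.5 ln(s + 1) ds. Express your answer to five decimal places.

Δs = (5.5 − 1.5)/4 = 1.
Midpoints: 2, 3, 4, 5.
f(2) ≈ 1.09861, f(3) ≈ 1.38629, f(4) ≈ 1.60944, f(5) ≈ 1.79176.
Sum = Δs · [f(2) + f(3) + f(4) + f(5)].
Sum ≈ 5.88610.

5.88610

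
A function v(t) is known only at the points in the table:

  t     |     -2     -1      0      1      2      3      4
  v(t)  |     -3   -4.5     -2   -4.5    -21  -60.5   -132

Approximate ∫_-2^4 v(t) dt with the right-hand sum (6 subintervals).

-224.5

Δt = 1.
Sum = 1·[(-4.5) + (-2) + (-4.5) + (-21) + (-60.5) + (-132)] = -224.5.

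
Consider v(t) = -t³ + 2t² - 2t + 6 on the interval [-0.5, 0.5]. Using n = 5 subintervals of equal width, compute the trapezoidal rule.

Δt = (0.5 − (-0.5))/5 = 0.2.
v(-0.5) = 7.625, v(-0.3) = 6.807, v(-0.1) = 6.221, v(0.1) = 5.819, v(0.3) = 5.553, v(0.5) = 5.375.
T_5 = (Δt/2)·[v(t_0) + 2v(t_1) + ... + 2v(t_{4}) + v(t_5)].
Sum = 6.18.

6.18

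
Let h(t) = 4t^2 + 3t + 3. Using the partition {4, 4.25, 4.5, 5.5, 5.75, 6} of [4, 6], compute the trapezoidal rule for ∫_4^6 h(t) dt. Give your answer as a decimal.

239.375

Subinterval widths: 0.25, 0.25, 1, 0.25, 0.25.
h(4) = 79, h(4.25) = 88, h(4.5) = 97.5, h(5.5) = 140.5, h(5.75) = 152.5, h(6) = 165.
On each subinterval the trapezoid contributes (Δt_i/2)·[h(t_{i-1}) + h(t_i)].
Sum = 239.375.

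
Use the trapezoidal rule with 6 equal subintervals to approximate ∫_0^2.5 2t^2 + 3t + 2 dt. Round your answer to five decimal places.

Δt = (2.5 − 0)/6 = 5/12.
f(0) = 2, f(5/12) = 259/72, f(5/6) = 53/9, f(1.25) = 8.875, f(5/3) = 113/9, f(25/12) = 1219/72, f(2.5) = 22.
T_6 = (Δt/2)·[f(t_0) + 2f(t_1) + ... + 2f(t_{5}) + f(t_6)].
Sum ≈ 24.93634.

24.93634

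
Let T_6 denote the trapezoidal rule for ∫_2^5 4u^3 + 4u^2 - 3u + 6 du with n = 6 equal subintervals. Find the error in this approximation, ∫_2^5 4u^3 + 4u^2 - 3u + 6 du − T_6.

Exact integral: ∫_2^5 f(u) du = 751.5.
T_6 = 757.25.
Error = 751.5 − 757.25 = -5.75.

-5.75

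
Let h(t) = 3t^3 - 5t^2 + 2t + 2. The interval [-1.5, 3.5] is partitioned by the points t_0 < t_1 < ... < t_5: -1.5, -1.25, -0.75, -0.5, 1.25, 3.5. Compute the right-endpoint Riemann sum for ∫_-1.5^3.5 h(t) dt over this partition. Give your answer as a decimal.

170.8125

Subinterval widths: 0.25, 0.5, 0.25, 1.75, 2.25.
Right endpoints: -1.25, -0.75, -0.5, 1.25, 3.5.
h(-1.25) = -14.171875, h(-0.75) = -3.578125, h(-0.5) = -0.625, h(1.25) = 2.546875, h(3.5) = 76.375.
Sum = Σ Δt_i · h(t_i).
Sum = 170.8125.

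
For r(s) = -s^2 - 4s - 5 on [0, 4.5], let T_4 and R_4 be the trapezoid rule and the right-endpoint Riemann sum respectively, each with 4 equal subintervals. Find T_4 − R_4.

T_4 = -94.32421875.
R_4 = -115.83984375.
T_4 − R_4 = 21.515625.

21.515625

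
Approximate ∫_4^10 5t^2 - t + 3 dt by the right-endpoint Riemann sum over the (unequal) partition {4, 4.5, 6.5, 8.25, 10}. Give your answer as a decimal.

Subinterval widths: 0.5, 2, 1.75, 1.75.
Right endpoints: 4.5, 6.5, 8.25, 10.
f(4.5) = 99.75, f(6.5) = 207.75, f(8.25) = 335.0625, f(10) = 493.
Sum = Σ Δt_i · f(t_i).
Sum = 1914.484375.

1914.484375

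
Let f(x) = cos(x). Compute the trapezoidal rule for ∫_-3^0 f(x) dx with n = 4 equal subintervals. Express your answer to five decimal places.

0.13444

Δx = (0 − (-3))/4 = 0.75.
f(-3) ≈ -0.98999, f(-2.25) ≈ -0.62817, f(-1.5) ≈ 0.07074, f(-0.75) ≈ 0.73169, f(0) ≈ 1.00000.
T_4 = (Δx/2)·[f(x_0) + 2f(x_1) + 2f(x_2) + 2f(x_3) + f(x_4)].
Sum ≈ 0.13444.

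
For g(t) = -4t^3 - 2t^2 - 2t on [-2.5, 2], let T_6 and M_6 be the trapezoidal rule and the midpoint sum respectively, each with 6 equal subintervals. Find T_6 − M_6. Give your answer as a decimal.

0.6328125

T_6 = 9.984375.
M_6 = 9.3515625.
T_6 − M_6 = 0.6328125.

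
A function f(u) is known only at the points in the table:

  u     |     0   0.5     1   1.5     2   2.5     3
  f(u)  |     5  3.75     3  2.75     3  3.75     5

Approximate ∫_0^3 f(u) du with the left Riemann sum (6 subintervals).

10.625

Δu = 0.5.
Sum = 0.5·[5 + 3.75 + 3 + 2.75 + 3 + 3.75] = 10.625.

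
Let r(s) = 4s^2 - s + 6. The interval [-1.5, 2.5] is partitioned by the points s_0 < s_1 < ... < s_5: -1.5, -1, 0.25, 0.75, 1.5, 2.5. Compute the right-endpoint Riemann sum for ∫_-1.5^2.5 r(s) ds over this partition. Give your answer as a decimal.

Subinterval widths: 0.5, 1.25, 0.5, 0.75, 1.
Right endpoints: -1, 0.25, 0.75, 1.5, 2.5.
r(-1) = 11, r(0.25) = 6, r(0.75) = 7.5, r(1.5) = 13.5, r(2.5) = 28.5.
Sum = Σ Δs_i · r(s_i).
Sum = 55.375.

55.375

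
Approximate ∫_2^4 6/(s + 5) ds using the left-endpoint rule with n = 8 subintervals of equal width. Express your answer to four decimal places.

1.5319

Δs = (4 − 2)/8 = 0.25.
Left endpoints: 2, 2.25, 2.5, 2.75, 3, 3.25, 3.5, 3.75.
f(2) = 6/7, f(2.25) = 24/29, f(2.5) = 0.8, f(2.75) = 24/31, f(3) = 0.75, f(3.25) = 8/11, f(3.5) = 12/17, f(3.75) = 24/35.
Sum = Δs · [f(2) + f(2.25) + f(2.5) + ...].
Sum ≈ 1.5319.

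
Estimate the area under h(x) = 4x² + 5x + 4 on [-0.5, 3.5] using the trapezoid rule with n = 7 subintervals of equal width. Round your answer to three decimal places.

104.204

Δx = (3.5 − (-0.5))/7 = 4/7.
h(-0.5) = 2.5, h(1/14) = 429/98, h(9/14) = 869/98, h(17/14) = 1565/98, h(25/14) = 2517/98, h(33/14) = 3725/98, h(41/14) = 5189/98, h(3.5) = 70.5.
T_7 = (Δx/2)·[h(x_0) + 2h(x_1) + ... + 2h(x_{6}) + h(x_7)].
Sum ≈ 104.204.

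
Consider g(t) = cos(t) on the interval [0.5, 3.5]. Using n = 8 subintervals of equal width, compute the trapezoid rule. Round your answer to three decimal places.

Δt = (3.5 − 0.5)/8 = 0.375.
g(0.5) ≈ 0.878, g(0.875) ≈ 0.641, g(1.25) ≈ 0.315, g(1.625) ≈ -0.054, g(2) ≈ -0.416, g(2.375) ≈ -0.720, g(2.75) ≈ -0.924, g(3.125) ≈ -1.000, g(3.5) ≈ -0.936.
T_8 = (Δt/2)·[g(t_0) + 2g(t_1) + ... + 2g(t_{7}) + g(t_8)].
Sum ≈ -0.820.

-0.820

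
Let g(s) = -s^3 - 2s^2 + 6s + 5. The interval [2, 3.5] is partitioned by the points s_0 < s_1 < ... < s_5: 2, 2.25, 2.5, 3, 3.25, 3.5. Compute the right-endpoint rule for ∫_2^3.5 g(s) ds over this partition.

-31.8671875

Subinterval widths: 0.25, 0.25, 0.5, 0.25, 0.25.
Right endpoints: 2.25, 2.5, 3, 3.25, 3.5.
g(2.25) = -3.015625, g(2.5) = -8.125, g(3) = -22, g(3.25) = -30.953125, g(3.5) = -41.375.
Sum = Σ Δs_i · g(s_i).
Sum = -31.8671875.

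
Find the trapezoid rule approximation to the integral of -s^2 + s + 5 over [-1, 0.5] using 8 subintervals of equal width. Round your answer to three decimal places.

Δs = (0.5 − (-1))/8 = 0.1875.
f(-1) = 3, f(-0.8125) = 3.52734375, f(-0.625) = 3.984375, f(-0.4375) = 4.37109375, f(-0.25) = 4.6875, f(-0.0625) = 4.93359375, f(0.125) = 5.109375, f(0.3125) = 5.21484375, f(0.5) = 5.25.
T_8 = (Δs/2)·[f(s_0) + 2f(s_1) + ... + 2f(s_{7}) + f(s_8)].
Sum ≈ 6.741.

6.741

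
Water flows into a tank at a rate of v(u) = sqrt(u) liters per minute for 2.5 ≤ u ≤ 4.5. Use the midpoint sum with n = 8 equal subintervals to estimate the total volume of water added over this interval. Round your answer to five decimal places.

Δu = (4.5 − 2.5)/8 = 0.25.
Midpoints: 2.625, 2.875, 3.125, 3.375, 3.625, 3.875, 4.125, 4.375.
v(2.625) ≈ 1.62019, v(2.875) ≈ 1.69558, v(3.125) ≈ 1.76777, v(3.375) ≈ 1.83712, v(3.625) ≈ 1.90394, v(3.875) ≈ 1.96850, v(4.125) ≈ 2.03101, v(4.375) ≈ 2.09165.
Sum = Δu · [v(2.625) + v(2.875) + v(3.125) + ...].
Sum ≈ 3.72894.

3.72894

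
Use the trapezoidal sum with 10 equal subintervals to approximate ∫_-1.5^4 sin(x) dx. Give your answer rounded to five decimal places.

Δx = (4 − (-1.5))/10 = 0.55.
f(-1.5) ≈ -0.99749, f(-0.95) ≈ -0.81342, f(-0.4) ≈ -0.38942, f(0.15) ≈ 0.14944, f(0.7) ≈ 0.64422, f(1.25) ≈ 0.94898, f(1.8) ≈ 0.97385, f(2.35) ≈ 0.71147, f(2.9) ≈ 0.23925, f(3.45) ≈ -0.30354, f(4) ≈ -0.75680.
T_10 = (Δx/2)·[f(x_0) + 2f(x_1) + ... + 2f(x_{9}) + f(x_10)].
Sum ≈ 0.70603.

0.70603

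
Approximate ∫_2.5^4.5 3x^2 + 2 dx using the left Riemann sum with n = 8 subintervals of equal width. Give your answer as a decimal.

Δx = (4.5 − 2.5)/8 = 0.25.
Left endpoints: 2.5, 2.75, 3, 3.25, 3.5, 3.75, 4, 4.25.
f(2.5) = 20.75, f(2.75) = 24.6875, f(3) = 29, f(3.25) = 33.6875, f(3.5) = 38.75, f(3.75) = 44.1875, f(4) = 50, f(4.25) = 56.1875.
Sum = Δx · [f(2.5) + f(2.75) + f(3) + ...].
Sum = 74.3125.

74.3125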